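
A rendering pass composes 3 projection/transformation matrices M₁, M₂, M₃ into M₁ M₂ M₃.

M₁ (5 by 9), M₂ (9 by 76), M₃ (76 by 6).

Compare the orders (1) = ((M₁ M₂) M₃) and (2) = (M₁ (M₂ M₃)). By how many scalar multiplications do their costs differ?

1326

Order (1) = ((M₁ M₂) M₃): (M₁ M₂): 5×9 by 9×76 → 5×76, cost 5·9·76 = 3420; ((M₁ M₂) M₃): 5×76 by 76×6 → 5×6, cost 5·76·6 = 2280; cumulative 5700. Total 5700.
Order (2) = (M₁ (M₂ M₃)): (M₂ M₃): 9×76 by 76×6 → 9×6, cost 9·76·6 = 4104; (M₁ (M₂ M₃)): 5×9 by 9×6 → 5×6, cost 5·9·6 = 270; cumulative 4374. Total 4374.
Difference: |5700 − 4374| = 1326.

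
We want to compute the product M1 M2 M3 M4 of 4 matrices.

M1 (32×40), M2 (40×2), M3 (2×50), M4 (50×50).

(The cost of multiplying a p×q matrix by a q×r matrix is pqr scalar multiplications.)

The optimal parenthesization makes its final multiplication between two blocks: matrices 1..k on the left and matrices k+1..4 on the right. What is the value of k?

Adjacent pairs: M1M2 = 32·40·2 = 2560; M2M3 = 40·2·50 = 4000; M3M4 = 2·50·50 = 5000.
Length 3: M1..M3: k=1: 0+4000+32·40·50=68000; k=2: 2560+0+32·2·50=5760 → min 5760 | M2..M4: k=2: 0+5000+40·2·50=9000; k=3: 4000+0+40·50·50=104000 → min 9000.
Top-level splits: k=1: (M1..M1)·(M2..M4) → 0+9000+32·40·50 = 73000; k=2: (M1..M2)·(M3..M4) → 2560+5000+32·2·50 = 10760; k=3: (M1..M3)·(M4..M4) → 5760+0+32·50·50 = 85760.
Best split is after M2, i.e. k = 2.

2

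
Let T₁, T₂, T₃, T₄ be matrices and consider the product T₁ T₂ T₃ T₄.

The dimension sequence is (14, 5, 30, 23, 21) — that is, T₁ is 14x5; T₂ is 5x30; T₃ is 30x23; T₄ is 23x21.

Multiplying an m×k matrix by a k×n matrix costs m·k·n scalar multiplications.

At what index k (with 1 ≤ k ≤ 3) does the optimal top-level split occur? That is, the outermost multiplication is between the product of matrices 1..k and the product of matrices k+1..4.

1

Adjacent pairs: T₁T₂ = 14·5·30 = 2100; T₂T₃ = 5·30·23 = 3450; T₃T₄ = 30·23·21 = 14490.
Length 3: T₁..T₃: k=1: 0+3450+14·5·23=5060; k=2: 2100+0+14·30·23=11760 → min 5060 | T₂..T₄: k=2: 0+14490+5·30·21=17640; k=3: 3450+0+5·23·21=5865 → min 5865.
Top-level splits: k=1: (T₁..T₁)·(T₂..T₄) → 0+5865+14·5·21 = 7335; k=2: (T₁..T₂)·(T₃..T₄) → 2100+14490+14·30·21 = 25410; k=3: (T₁..T₃)·(T₄..T₄) → 5060+0+14·23·21 = 11822.
Best split is after T₁, i.e. k = 1.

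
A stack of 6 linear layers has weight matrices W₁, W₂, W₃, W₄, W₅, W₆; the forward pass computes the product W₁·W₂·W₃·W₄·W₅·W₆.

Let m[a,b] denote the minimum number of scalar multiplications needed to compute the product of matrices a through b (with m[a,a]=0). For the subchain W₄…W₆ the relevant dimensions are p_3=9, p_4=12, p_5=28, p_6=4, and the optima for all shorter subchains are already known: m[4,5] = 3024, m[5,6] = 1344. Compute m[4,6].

1776

m[4,6] = min over k∈[4,5] of m[4,k]+m[k+1,6]+p_{3}·p_k·p_{6}.
k=4: 0 + 1344 + 9·12·4 = 1776; k=5: 3024 + 0 + 9·28·4 = 4032.
Minimum: 1776 at k=4.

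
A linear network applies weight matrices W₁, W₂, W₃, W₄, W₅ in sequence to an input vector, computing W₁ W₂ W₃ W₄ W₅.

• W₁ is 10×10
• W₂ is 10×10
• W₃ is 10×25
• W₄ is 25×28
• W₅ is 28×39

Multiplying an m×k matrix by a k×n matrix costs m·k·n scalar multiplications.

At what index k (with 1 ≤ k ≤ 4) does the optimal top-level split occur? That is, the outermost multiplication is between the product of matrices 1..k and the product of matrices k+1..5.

4

Adjacent pairs: W₁W₂ = 10·10·10 = 1000; W₂W₃ = 10·10·25 = 2500; W₃W₄ = 10·25·28 = 7000; W₄W₅ = 25·28·39 = 27300.
Length 3: W₁..W₃: k=1: 0+2500+10·10·25=5000; k=2: 1000+0+10·10·25=3500 → min 3500 | W₂..W₄: k=2: 0+7000+10·10·28=9800; k=3: 2500+0+10·25·28=9500 → min 9500 | W₃..W₅: k=3: 0+27300+10·25·39=37050; k=4: 7000+0+10·28·39=17920 → min 17920.
Length 4: W₁..W₄: k=1: 0+9500+10·10·28=12300; k=2: 1000+7000+10·10·28=10800; k=3: 3500+0+10·25·28=10500 → min 10500 | W₂..W₅: k=2: 0+17920+10·10·39=21820; k=3: 2500+27300+10·25·39=39550; k=4: 9500+0+10·28·39=20420 → min 20420.
Top-level splits: k=1: (W₁..W₁)·(W₂..W₅) → 0+20420+10·10·39 = 24320; k=2: (W₁..W₂)·(W₃..W₅) → 1000+17920+10·10·39 = 22820; k=3: (W₁..W₃)·(W₄..W₅) → 3500+27300+10·25·39 = 40550; k=4: (W₁..W₄)·(W₅..W₅) → 10500+0+10·28·39 = 21420.
Best split is after W₄, i.e. k = 4.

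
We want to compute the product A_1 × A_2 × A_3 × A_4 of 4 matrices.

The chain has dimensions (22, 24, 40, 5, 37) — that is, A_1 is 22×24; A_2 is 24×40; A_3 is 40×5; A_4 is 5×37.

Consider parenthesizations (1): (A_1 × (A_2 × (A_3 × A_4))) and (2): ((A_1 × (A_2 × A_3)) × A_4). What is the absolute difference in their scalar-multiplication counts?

50946

Order (1) = (A_1 × (A_2 × (A_3 × A_4))): (A_3 × A_4): 40×5 by 5×37 → 40×37, cost 40·5·37 = 7400; (A_2 × (A_3 × A_4)): 24×40 by 40×37 → 24×37, cost 24·40·37 = 35520; cumulative 42920; (A_1 × (A_2 × (A_3 × A_4))): 22×24 by 24×37 → 22×37, cost 22·24·37 = 19536; cumulative 62456. Total 62456.
Order (2) = ((A_1 × (A_2 × A_3)) × A_4): (A_2 × A_3): 24×40 by 40×5 → 24×5, cost 24·40·5 = 4800; (A_1 × (A_2 × A_3)): 22×24 by 24×5 → 22×5, cost 22·24·5 = 2640; cumulative 7440; ((A_1 × (A_2 × A_3)) × A_4): 22×5 by 5×37 → 22×37, cost 22·5·37 = 4070; cumulative 11510. Total 11510.
Difference: |62456 − 11510| = 50946.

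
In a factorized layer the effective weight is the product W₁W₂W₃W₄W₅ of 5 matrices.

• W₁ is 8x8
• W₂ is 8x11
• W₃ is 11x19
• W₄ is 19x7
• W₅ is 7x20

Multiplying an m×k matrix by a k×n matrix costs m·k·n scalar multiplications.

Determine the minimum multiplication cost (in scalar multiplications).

Adjacent pairs: W₁W₂ = 8·8·11 = 704; W₂W₃ = 8·11·19 = 1672; W₃W₄ = 11·19·7 = 1463; W₄W₅ = 19·7·20 = 2660.
Length 3: W₁..W₃: k=1: 0+1672+8·8·19=2888; k=2: 704+0+8·11·19=2376 → min 2376 | W₂..W₄: k=2: 0+1463+8·11·7=2079; k=3: 1672+0+8·19·7=2736 → min 2079 | W₃..W₅: k=3: 0+2660+11·19·20=6840; k=4: 1463+0+11·7·20=3003 → min 3003.
Length 4: W₁..W₄: k=1: 0+2079+8·8·7=2527; k=2: 704+1463+8·11·7=2783; k=3: 2376+0+8·19·7=3440 → min 2527 | W₂..W₅: k=2: 0+3003+8·11·20=4763; k=3: 1672+2660+8·19·20=7372; k=4: 2079+0+8·7·20=3199 → min 3199.
Length 5: W₁..W₅: k=1: 0+3199+8·8·20=4479; k=2: 704+3003+8·11·20=5467; k=3: 2376+2660+8·19·20=8076; k=4: 2527+0+8·7·20=3647 → min 3647.
Optimal order: ((W₁(W₂(W₃W₄)))W₅) with cost 3647.

3647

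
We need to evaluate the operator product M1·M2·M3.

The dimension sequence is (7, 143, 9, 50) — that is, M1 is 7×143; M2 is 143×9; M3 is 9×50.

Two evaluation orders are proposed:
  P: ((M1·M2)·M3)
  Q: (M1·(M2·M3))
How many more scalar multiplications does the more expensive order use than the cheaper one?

102241

Order P = ((M1·M2)·M3): (M1·M2): 7×143 by 143×9 → 7×9, cost 7·143·9 = 9009; ((M1·M2)·M3): 7×9 by 9×50 → 7×50, cost 7·9·50 = 3150; cumulative 12159. Total 12159.
Order Q = (M1·(M2·M3)): (M2·M3): 143×9 by 9×50 → 143×50, cost 143·9·50 = 64350; (M1·(M2·M3)): 7×143 by 143×50 → 7×50, cost 7·143·50 = 50050; cumulative 114400. Total 114400.
Difference: |12159 − 114400| = 102241.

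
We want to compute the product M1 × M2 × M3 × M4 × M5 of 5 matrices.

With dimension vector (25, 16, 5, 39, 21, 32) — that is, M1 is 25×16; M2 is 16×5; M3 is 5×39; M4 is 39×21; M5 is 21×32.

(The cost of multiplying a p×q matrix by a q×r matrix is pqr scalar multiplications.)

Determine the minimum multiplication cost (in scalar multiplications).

Adjacent pairs: M1M2 = 25·16·5 = 2000; M2M3 = 16·5·39 = 3120; M3M4 = 5·39·21 = 4095; M4M5 = 39·21·32 = 26208.
Length 3: M1..M3: k=1: 0+3120+25·16·39=18720; k=2: 2000+0+25·5·39=6875 → min 6875 | M2..M4: k=2: 0+4095+16·5·21=5775; k=3: 3120+0+16·39·21=16224 → min 5775 | M3..M5: k=3: 0+26208+5·39·32=32448; k=4: 4095+0+5·21·32=7455 → min 7455.
Length 4: M1..M4: k=1: 0+5775+25·16·21=14175; k=2: 2000+4095+25·5·21=8720; k=3: 6875+0+25·39·21=27350 → min 8720 | M2..M5: k=2: 0+7455+16·5·32=10015; k=3: 3120+26208+16·39·32=49296; k=4: 5775+0+16·21·32=16527 → min 10015.
Length 5: M1..M5: k=1: 0+10015+25·16·32=22815; k=2: 2000+7455+25·5·32=13455; k=3: 6875+26208+25·39·32=64283; k=4: 8720+0+25·21·32=25520 → min 13455.
Optimal order: ((M1 × M2) × ((M3 × M4) × M5)) with cost 13455.

13455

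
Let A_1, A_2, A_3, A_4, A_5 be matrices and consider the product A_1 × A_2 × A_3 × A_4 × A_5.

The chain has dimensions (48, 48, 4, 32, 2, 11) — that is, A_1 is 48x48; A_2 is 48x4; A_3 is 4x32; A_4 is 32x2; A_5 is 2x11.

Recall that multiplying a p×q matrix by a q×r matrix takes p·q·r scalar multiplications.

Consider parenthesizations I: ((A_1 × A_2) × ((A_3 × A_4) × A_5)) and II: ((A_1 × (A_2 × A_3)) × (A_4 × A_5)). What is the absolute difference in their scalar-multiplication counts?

85800

Order I = ((A_1 × A_2) × ((A_3 × A_4) × A_5)): (A_1 × A_2): 48×48 by 48×4 → 48×4, cost 48·48·4 = 9216; (A_3 × A_4): 4×32 by 32×2 → 4×2, cost 4·32·2 = 256; ((A_3 × A_4) × A_5): 4×2 by 2×11 → 4×11, cost 4·2·11 = 88; cumulative 344; ((A_1 × A_2) × ((A_3 × A_4) × A_5)): 48×4 by 4×11 → 48×11, cost 48·4·11 = 2112; cumulative 11672. Total 11672.
Order II = ((A_1 × (A_2 × A_3)) × (A_4 × A_5)): (A_2 × A_3): 48×4 by 4×32 → 48×32, cost 48·4·32 = 6144; (A_1 × (A_2 × A_3)): 48×48 by 48×32 → 48×32, cost 48·48·32 = 73728; cumulative 79872; (A_4 × A_5): 32×2 by 2×11 → 32×11, cost 32·2·11 = 704; ((A_1 × (A_2 × A_3)) × (A_4 × A_5)): 48×32 by 32×11 → 48×11, cost 48·32·11 = 16896; cumulative 97472. Total 97472.
Difference: |11672 − 97472| = 85800.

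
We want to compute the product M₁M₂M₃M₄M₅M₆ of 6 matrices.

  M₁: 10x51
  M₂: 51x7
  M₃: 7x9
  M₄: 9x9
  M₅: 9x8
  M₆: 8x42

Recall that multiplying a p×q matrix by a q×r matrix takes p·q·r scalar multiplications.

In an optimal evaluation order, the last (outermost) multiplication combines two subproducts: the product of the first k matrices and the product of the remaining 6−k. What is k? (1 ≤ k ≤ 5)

5

Adjacent pairs: M₁M₂ = 10·51·7 = 3570; M₂M₃ = 51·7·9 = 3213; M₃M₄ = 7·9·9 = 567; M₄M₅ = 9·9·8 = 648; M₅M₆ = 9·8·42 = 3024.
Length 3: M₁..M₃: k=1: 0+3213+10·51·9=7803; k=2: 3570+0+10·7·9=4200 → min 4200 | M₂..M₄: k=2: 0+567+51·7·9=3780; k=3: 3213+0+51·9·9=7344 → min 3780 | M₃..M₅: k=3: 0+648+7·9·8=1152; k=4: 567+0+7·9·8=1071 → min 1071 | M₄..M₆: k=4: 0+3024+9·9·42=6426; k=5: 648+0+9·8·42=3672 → min 3672.
Length 4: M₁..M₄: k=1: 0+3780+10·51·9=8370; k=2: 3570+567+10·7·9=4767; k=3: 4200+0+10·9·9=5010 → min 4767 | M₂..M₅: k=2: 0+1071+51·7·8=3927; k=3: 3213+648+51·9·8=7533; k=4: 3780+0+51·9·8=7452 → min 3927 | M₃..M₆: k=3: 0+3672+7·9·42=6318; k=4: 567+3024+7·9·42=6237; k=5: 1071+0+7·8·42=3423 → min 3423.
Length 5: M₁..M₅: k=1: 0+3927+10·51·8=8007; k=2: 3570+1071+10·7·8=5201; k=3: 4200+648+10·9·8=5568; k=4: 4767+0+10·9·8=5487 → min 5201 | M₂..M₆: k=2: 0+3423+51·7·42=18417; k=3: 3213+3672+51·9·42=26163; k=4: 3780+3024+51·9·42=26082; k=5: 3927+0+51·8·42=21063 → min 18417.
Top-level splits: k=1: (M₁..M₁)·(M₂..M₆) → 0+18417+10·51·42 = 39837; k=2: (M₁..M₂)·(M₃..M₆) → 3570+3423+10·7·42 = 9933; k=3: (M₁..M₃)·(M₄..M₆) → 4200+3672+10·9·42 = 11652; k=4: (M₁..M₄)·(M₅..M₆) → 4767+3024+10·9·42 = 11571; k=5: (M₁..M₅)·(M₆..M₆) → 5201+0+10·8·42 = 8561.
Best split is after M₅, i.e. k = 5.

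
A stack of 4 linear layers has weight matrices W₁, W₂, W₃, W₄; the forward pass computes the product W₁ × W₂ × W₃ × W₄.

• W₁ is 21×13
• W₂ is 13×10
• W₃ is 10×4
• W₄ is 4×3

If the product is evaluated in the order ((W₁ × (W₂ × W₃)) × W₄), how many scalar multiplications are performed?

1864

(W₂ × W₃): 13×10 by 10×4 → 13×4, cost 13·10·4 = 520
(W₁ × (W₂ × W₃)): 21×13 by 13×4 → 21×4, cost 21·13·4 = 1092; cumulative 1612
((W₁ × (W₂ × W₃)) × W₄): 21×4 by 4×3 → 21×3, cost 21·4·3 = 252; cumulative 1864
Total: 1864 scalar multiplications.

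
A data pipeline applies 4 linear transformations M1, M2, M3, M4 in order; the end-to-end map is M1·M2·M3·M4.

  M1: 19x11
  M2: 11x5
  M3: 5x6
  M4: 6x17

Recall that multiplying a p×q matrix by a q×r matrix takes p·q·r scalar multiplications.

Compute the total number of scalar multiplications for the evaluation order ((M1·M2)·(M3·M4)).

3170

(M1·M2): 19×11 by 11×5 → 19×5, cost 19·11·5 = 1045
(M3·M4): 5×6 by 6×17 → 5×17, cost 5·6·17 = 510
((M1·M2)·(M3·M4)): 19×5 by 5×17 → 19×17, cost 19·5·17 = 1615; cumulative 3170
Total: 3170 scalar multiplications.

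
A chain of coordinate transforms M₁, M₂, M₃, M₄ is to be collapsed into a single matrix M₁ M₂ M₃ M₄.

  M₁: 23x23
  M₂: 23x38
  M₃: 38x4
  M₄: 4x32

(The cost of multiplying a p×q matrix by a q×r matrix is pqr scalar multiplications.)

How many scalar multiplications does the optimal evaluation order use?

8556

Adjacent pairs: M₁M₂ = 23·23·38 = 20102; M₂M₃ = 23·38·4 = 3496; M₃M₄ = 38·4·32 = 4864.
Length 3: M₁..M₃: k=1: 0+3496+23·23·4=5612; k=2: 20102+0+23·38·4=23598 → min 5612 | M₂..M₄: k=2: 0+4864+23·38·32=32832; k=3: 3496+0+23·4·32=6440 → min 6440.
Length 4: M₁..M₄: k=1: 0+6440+23·23·32=23368; k=2: 20102+4864+23·38·32=52934; k=3: 5612+0+23·4·32=8556 → min 8556.
Optimal order: ((M₁ (M₂ M₃)) M₄) with cost 8556.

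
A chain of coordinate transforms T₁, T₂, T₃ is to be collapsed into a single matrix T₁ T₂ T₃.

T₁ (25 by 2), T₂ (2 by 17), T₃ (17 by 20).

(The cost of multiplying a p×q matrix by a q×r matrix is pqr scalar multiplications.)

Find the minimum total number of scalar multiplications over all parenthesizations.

Order (T₁ (T₂ T₃)): (T₂ T₃): 2×17 by 17×20 → 2×20, cost 2·17·20 = 680; (T₁ (T₂ T₃)): 25×2 by 2×20 → 25×20, cost 25·2·20 = 1000; cumulative 1680. Total 1680.
Order ((T₁ T₂) T₃): (T₁ T₂): 25×2 by 2×17 → 25×17, cost 25·2·17 = 850; ((T₁ T₂) T₃): 25×17 by 17×20 → 25×20, cost 25·17·20 = 8500; cumulative 9350. Total 9350.
Minimum: 1680.

1680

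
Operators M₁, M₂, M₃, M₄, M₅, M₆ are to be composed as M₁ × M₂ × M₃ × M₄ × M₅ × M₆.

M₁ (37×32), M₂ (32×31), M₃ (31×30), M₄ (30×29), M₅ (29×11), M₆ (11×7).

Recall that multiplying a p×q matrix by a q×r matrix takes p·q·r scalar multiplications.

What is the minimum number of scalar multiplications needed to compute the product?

30065

Adjacent pairs: M₁M₂ = 37·32·31 = 36704; M₂M₃ = 32·31·30 = 29760; M₃M₄ = 31·30·29 = 26970; M₄M₅ = 30·29·11 = 9570; M₅M₆ = 29·11·7 = 2233.
Length 3: M₁..M₃: k=1: 0+29760+37·32·30=65280; k=2: 36704+0+37·31·30=71114 → min 65280 | M₂..M₄: k=2: 0+26970+32·31·29=55738; k=3: 29760+0+32·30·29=57600 → min 55738 | M₃..M₅: k=3: 0+9570+31·30·11=19800; k=4: 26970+0+31·29·11=36859 → min 19800 | M₄..M₆: k=4: 0+2233+30·29·7=8323; k=5: 9570+0+30·11·7=11880 → min 8323.
Length 4: M₁..M₄: k=1: 0+55738+37·32·29=90074; k=2: 36704+26970+37·31·29=96937; k=3: 65280+0+37·30·29=97470 → min 90074 | M₂..M₅: k=2: 0+19800+32·31·11=30712; k=3: 29760+9570+32·30·11=49890; k=4: 55738+0+32·29·11=65946 → min 30712 | M₃..M₆: k=3: 0+8323+31·30·7=14833; k=4: 26970+2233+31·29·7=35496; k=5: 19800+0+31·11·7=22187 → min 14833.
Length 5: M₁..M₅: k=1: 0+30712+37·32·11=43736; k=2: 36704+19800+37·31·11=69121; k=3: 65280+9570+37·30·11=87060; k=4: 90074+0+37·29·11=101877 → min 43736 | M₂..M₆: k=2: 0+14833+32·31·7=21777; k=3: 29760+8323+32·30·7=44803; k=4: 55738+2233+32·29·7=64467; k=5: 30712+0+32·11·7=33176 → min 21777.
Length 6: M₁..M₆: k=1: 0+21777+37·32·7=30065; k=2: 36704+14833+37·31·7=59566; k=3: 65280+8323+37·30·7=81373; k=4: 90074+2233+37·29·7=99818; k=5: 43736+0+37·11·7=46585 → min 30065.
Optimal order: (M₁ × (M₂ × (M₃ × (M₄ × (M₅ × M₆))))) with cost 30065.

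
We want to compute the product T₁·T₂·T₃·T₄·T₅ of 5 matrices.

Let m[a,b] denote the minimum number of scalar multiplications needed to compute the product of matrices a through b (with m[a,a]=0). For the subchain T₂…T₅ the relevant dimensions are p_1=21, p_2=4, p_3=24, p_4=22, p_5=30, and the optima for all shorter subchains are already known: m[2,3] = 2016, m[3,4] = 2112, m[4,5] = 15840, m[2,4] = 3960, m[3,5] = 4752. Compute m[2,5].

7272

m[2,5] = min over k∈[2,4] of m[2,k]+m[k+1,5]+p_{1}·p_k·p_{5}.
k=2: 0 + 4752 + 21·4·30 = 7272; k=3: 2016 + 15840 + 21·24·30 = 32976; k=4: 3960 + 0 + 21·22·30 = 17820.
Minimum: 7272 at k=2.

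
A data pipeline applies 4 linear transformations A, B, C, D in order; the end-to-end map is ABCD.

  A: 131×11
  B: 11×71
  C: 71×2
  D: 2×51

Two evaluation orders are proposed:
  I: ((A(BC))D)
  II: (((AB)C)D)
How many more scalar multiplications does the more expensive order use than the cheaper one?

116469

Order I = ((A(BC))D): (BC): 11×71 by 71×2 → 11×2, cost 11·71·2 = 1562; (A(BC)): 131×11 by 11×2 → 131×2, cost 131·11·2 = 2882; cumulative 4444; ((A(BC))D): 131×2 by 2×51 → 131×51, cost 131·2·51 = 13362; cumulative 17806. Total 17806.
Order II = (((AB)C)D): (AB): 131×11 by 11×71 → 131×71, cost 131·11·71 = 102311; ((AB)C): 131×71 by 71×2 → 131×2, cost 131·71·2 = 18602; cumulative 120913; (((AB)C)D): 131×2 by 2×51 → 131×51, cost 131·2·51 = 13362; cumulative 134275. Total 134275.
Difference: |17806 − 134275| = 116469.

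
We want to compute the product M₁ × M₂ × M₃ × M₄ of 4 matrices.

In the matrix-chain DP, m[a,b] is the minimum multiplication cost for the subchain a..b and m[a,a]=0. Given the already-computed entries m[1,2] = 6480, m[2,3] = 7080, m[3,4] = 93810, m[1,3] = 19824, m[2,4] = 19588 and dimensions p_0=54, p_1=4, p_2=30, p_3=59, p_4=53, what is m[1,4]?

m[1,4] = min over k∈[1,3] of m[1,k]+m[k+1,4]+p_{0}·p_k·p_{4}.
k=1: 0 + 19588 + 54·4·53 = 31036; k=2: 6480 + 93810 + 54·30·53 = 186150; k=3: 19824 + 0 + 54·59·53 = 188682.
Minimum: 31036 at k=1.

31036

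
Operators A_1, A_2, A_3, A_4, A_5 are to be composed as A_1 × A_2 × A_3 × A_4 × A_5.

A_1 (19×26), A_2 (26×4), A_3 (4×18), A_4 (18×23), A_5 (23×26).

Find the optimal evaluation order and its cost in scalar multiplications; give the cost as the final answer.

8000

Adjacent pairs: A_1A_2 = 19·26·4 = 1976; A_2A_3 = 26·4·18 = 1872; A_3A_4 = 4·18·23 = 1656; A_4A_5 = 18·23·26 = 10764.
Length 3: A_1..A_3: k=1: 0+1872+19·26·18=10764; k=2: 1976+0+19·4·18=3344 → min 3344 | A_2..A_4: k=2: 0+1656+26·4·23=4048; k=3: 1872+0+26·18·23=12636 → min 4048 | A_3..A_5: k=3: 0+10764+4·18·26=12636; k=4: 1656+0+4·23·26=4048 → min 4048.
Length 4: A_1..A_4: k=1: 0+4048+19·26·23=15410; k=2: 1976+1656+19·4·23=5380; k=3: 3344+0+19·18·23=11210 → min 5380 | A_2..A_5: k=2: 0+4048+26·4·26=6752; k=3: 1872+10764+26·18·26=24804; k=4: 4048+0+26·23·26=19596 → min 6752.
Length 5: A_1..A_5: k=1: 0+6752+19·26·26=19596; k=2: 1976+4048+19·4·26=8000; k=3: 3344+10764+19·18·26=23000; k=4: 5380+0+19·23·26=16742 → min 8000.
Optimal parenthesization: ((A_1 × A_2) × ((A_3 × A_4) × A_5)) with cost 8000.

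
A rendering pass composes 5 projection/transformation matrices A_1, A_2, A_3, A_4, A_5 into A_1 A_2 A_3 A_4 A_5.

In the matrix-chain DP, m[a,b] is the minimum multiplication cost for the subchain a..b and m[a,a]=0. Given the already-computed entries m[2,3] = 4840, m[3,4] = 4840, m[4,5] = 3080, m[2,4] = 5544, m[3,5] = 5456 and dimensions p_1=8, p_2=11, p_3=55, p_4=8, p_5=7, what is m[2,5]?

5992

m[2,5] = min over k∈[2,4] of m[2,k]+m[k+1,5]+p_{1}·p_k·p_{5}.
k=2: 0 + 5456 + 8·11·7 = 6072; k=3: 4840 + 3080 + 8·55·7 = 11000; k=4: 5544 + 0 + 8·8·7 = 5992.
Minimum: 5992 at k=4.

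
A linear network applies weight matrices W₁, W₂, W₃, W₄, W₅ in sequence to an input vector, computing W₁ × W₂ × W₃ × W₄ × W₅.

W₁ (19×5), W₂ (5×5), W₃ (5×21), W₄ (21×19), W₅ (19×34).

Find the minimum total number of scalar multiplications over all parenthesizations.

Adjacent pairs: W₁W₂ = 19·5·5 = 475; W₂W₃ = 5·5·21 = 525; W₃W₄ = 5·21·19 = 1995; W₄W₅ = 21·19·34 = 13566.
Length 3: W₁..W₃: k=1: 0+525+19·5·21=2520; k=2: 475+0+19·5·21=2470 → min 2470 | W₂..W₄: k=2: 0+1995+5·5·19=2470; k=3: 525+0+5·21·19=2520 → min 2470 | W₃..W₅: k=3: 0+13566+5·21·34=17136; k=4: 1995+0+5·19·34=5225 → min 5225.
Length 4: W₁..W₄: k=1: 0+2470+19·5·19=4275; k=2: 475+1995+19·5·19=4275; k=3: 2470+0+19·21·19=10051 → min 4275 | W₂..W₅: k=2: 0+5225+5·5·34=6075; k=3: 525+13566+5·21·34=17661; k=4: 2470+0+5·19·34=5700 → min 5700.
Length 5: W₁..W₅: k=1: 0+5700+19·5·34=8930; k=2: 475+5225+19·5·34=8930; k=3: 2470+13566+19·21·34=29602; k=4: 4275+0+19·19·34=16549 → min 8930.
Optimal order: (W₁ × ((W₂ × (W₃ × W₄)) × W₅)) with cost 8930.

8930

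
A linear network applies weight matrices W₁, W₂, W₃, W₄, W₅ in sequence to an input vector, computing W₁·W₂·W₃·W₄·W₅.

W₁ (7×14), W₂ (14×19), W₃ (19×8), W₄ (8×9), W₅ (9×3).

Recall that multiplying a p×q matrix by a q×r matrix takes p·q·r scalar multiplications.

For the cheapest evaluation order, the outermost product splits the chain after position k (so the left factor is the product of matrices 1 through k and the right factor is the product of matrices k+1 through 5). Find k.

1

Adjacent pairs: W₁W₂ = 7·14·19 = 1862; W₂W₃ = 14·19·8 = 2128; W₃W₄ = 19·8·9 = 1368; W₄W₅ = 8·9·3 = 216.
Length 3: W₁..W₃: k=1: 0+2128+7·14·8=2912; k=2: 1862+0+7·19·8=2926 → min 2912 | W₂..W₄: k=2: 0+1368+14·19·9=3762; k=3: 2128+0+14·8·9=3136 → min 3136 | W₃..W₅: k=3: 0+216+19·8·3=672; k=4: 1368+0+19·9·3=1881 → min 672.
Length 4: W₁..W₄: k=1: 0+3136+7·14·9=4018; k=2: 1862+1368+7·19·9=4427; k=3: 2912+0+7·8·9=3416 → min 3416 | W₂..W₅: k=2: 0+672+14·19·3=1470; k=3: 2128+216+14·8·3=2680; k=4: 3136+0+14·9·3=3514 → min 1470.
Top-level splits: k=1: (W₁..W₁)·(W₂..W₅) → 0+1470+7·14·3 = 1764; k=2: (W₁..W₂)·(W₃..W₅) → 1862+672+7·19·3 = 2933; k=3: (W₁..W₃)·(W₄..W₅) → 2912+216+7·8·3 = 3296; k=4: (W₁..W₄)·(W₅..W₅) → 3416+0+7·9·3 = 3605.
Best split is after W₁, i.e. k = 1.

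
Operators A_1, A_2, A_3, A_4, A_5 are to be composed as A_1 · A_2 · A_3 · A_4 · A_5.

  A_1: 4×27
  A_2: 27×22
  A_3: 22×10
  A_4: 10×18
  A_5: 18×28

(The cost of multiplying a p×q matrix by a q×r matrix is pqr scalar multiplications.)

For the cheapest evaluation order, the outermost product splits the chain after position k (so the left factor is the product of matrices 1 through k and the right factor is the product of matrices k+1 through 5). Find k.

Adjacent pairs: A_1A_2 = 4·27·22 = 2376; A_2A_3 = 27·22·10 = 5940; A_3A_4 = 22·10·18 = 3960; A_4A_5 = 10·18·28 = 5040.
Length 3: A_1..A_3: k=1: 0+5940+4·27·10=7020; k=2: 2376+0+4·22·10=3256 → min 3256 | A_2..A_4: k=2: 0+3960+27·22·18=14652; k=3: 5940+0+27·10·18=10800 → min 10800 | A_3..A_5: k=3: 0+5040+22·10·28=11200; k=4: 3960+0+22·18·28=15048 → min 11200.
Length 4: A_1..A_4: k=1: 0+10800+4·27·18=12744; k=2: 2376+3960+4·22·18=7920; k=3: 3256+0+4·10·18=3976 → min 3976 | A_2..A_5: k=2: 0+11200+27·22·28=27832; k=3: 5940+5040+27·10·28=18540; k=4: 10800+0+27·18·28=24408 → min 18540.
Top-level splits: k=1: (A_1..A_1)·(A_2..A_5) → 0+18540+4·27·28 = 21564; k=2: (A_1..A_2)·(A_3..A_5) → 2376+11200+4·22·28 = 16040; k=3: (A_1..A_3)·(A_4..A_5) → 3256+5040+4·10·28 = 9416; k=4: (A_1..A_4)·(A_5..A_5) → 3976+0+4·18·28 = 5992.
Best split is after A_4, i.e. k = 4.

4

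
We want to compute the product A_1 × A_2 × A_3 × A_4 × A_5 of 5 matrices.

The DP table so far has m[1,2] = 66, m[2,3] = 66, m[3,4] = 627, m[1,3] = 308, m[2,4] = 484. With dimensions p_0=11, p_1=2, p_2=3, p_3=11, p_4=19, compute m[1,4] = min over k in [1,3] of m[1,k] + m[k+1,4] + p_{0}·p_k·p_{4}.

902

m[1,4] = min over k∈[1,3] of m[1,k]+m[k+1,4]+p_{0}·p_k·p_{4}.
k=1: 0 + 484 + 11·2·19 = 902; k=2: 66 + 627 + 11·3·19 = 1320; k=3: 308 + 0 + 11·11·19 = 2607.
Minimum: 902 at k=1.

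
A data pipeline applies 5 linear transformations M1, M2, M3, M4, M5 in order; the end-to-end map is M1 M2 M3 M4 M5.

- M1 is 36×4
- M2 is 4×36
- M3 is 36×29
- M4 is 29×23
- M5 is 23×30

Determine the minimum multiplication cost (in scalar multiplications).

13924

Adjacent pairs: M1M2 = 36·4·36 = 5184; M2M3 = 4·36·29 = 4176; M3M4 = 36·29·23 = 24012; M4M5 = 29·23·30 = 20010.
Length 3: M1..M3: k=1: 0+4176+36·4·29=8352; k=2: 5184+0+36·36·29=42768 → min 8352 | M2..M4: k=2: 0+24012+4·36·23=27324; k=3: 4176+0+4·29·23=6844 → min 6844 | M3..M5: k=3: 0+20010+36·29·30=51330; k=4: 24012+0+36·23·30=48852 → min 48852.
Length 4: M1..M4: k=1: 0+6844+36·4·23=10156; k=2: 5184+24012+36·36·23=59004; k=3: 8352+0+36·29·23=32364 → min 10156 | M2..M5: k=2: 0+48852+4·36·30=53172; k=3: 4176+20010+4·29·30=27666; k=4: 6844+0+4·23·30=9604 → min 9604.
Length 5: M1..M5: k=1: 0+9604+36·4·30=13924; k=2: 5184+48852+36·36·30=92916; k=3: 8352+20010+36·29·30=59682; k=4: 10156+0+36·23·30=34996 → min 13924.
Optimal order: (M1 (((M2 M3) M4) M5)) with cost 13924.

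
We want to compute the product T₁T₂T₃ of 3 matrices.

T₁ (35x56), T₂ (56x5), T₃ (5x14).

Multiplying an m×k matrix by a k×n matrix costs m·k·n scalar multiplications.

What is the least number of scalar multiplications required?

Order (T₁(T₂T₃)): (T₂T₃): 56×5 by 5×14 → 56×14, cost 56·5·14 = 3920; (T₁(T₂T₃)): 35×56 by 56×14 → 35×14, cost 35·56·14 = 27440; cumulative 31360. Total 31360.
Order ((T₁T₂)T₃): (T₁T₂): 35×56 by 56×5 → 35×5, cost 35·56·5 = 9800; ((T₁T₂)T₃): 35×5 by 5×14 → 35×14, cost 35·5·14 = 2450; cumulative 12250. Total 12250.
Minimum: 12250.

12250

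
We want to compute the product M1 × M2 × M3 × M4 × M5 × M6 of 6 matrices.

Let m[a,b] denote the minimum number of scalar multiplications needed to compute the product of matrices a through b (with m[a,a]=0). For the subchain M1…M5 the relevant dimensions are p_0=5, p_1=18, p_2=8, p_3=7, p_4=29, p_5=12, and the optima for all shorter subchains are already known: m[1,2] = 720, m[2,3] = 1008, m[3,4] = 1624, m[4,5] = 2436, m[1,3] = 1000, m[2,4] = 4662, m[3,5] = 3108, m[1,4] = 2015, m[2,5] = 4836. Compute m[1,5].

3755

m[1,5] = min over k∈[1,4] of m[1,k]+m[k+1,5]+p_{0}·p_k·p_{5}.
k=1: 0 + 4836 + 5·18·12 = 5916; k=2: 720 + 3108 + 5·8·12 = 4308; k=3: 1000 + 2436 + 5·7·12 = 3856; k=4: 2015 + 0 + 5·29·12 = 3755.
Minimum: 3755 at k=4.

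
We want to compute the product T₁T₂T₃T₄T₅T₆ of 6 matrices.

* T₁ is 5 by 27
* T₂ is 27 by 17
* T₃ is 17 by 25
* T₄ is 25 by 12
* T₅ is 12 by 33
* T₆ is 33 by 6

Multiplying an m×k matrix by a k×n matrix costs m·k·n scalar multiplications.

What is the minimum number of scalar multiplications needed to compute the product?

Adjacent pairs: T₁T₂ = 5·27·17 = 2295; T₂T₃ = 27·17·25 = 11475; T₃T₄ = 17·25·12 = 5100; T₄T₅ = 25·12·33 = 9900; T₅T₆ = 12·33·6 = 2376.
Length 3: T₁..T₃: k=1: 0+11475+5·27·25=14850; k=2: 2295+0+5·17·25=4420 → min 4420 | T₂..T₄: k=2: 0+5100+27·17·12=10608; k=3: 11475+0+27·25·12=19575 → min 10608 | T₃..T₅: k=3: 0+9900+17·25·33=23925; k=4: 5100+0+17·12·33=11832 → min 11832 | T₄..T₆: k=4: 0+2376+25·12·6=4176; k=5: 9900+0+25·33·6=14850 → min 4176.
Length 4: T₁..T₄: k=1: 0+10608+5·27·12=12228; k=2: 2295+5100+5·17·12=8415; k=3: 4420+0+5·25·12=5920 → min 5920 | T₂..T₅: k=2: 0+11832+27·17·33=26979; k=3: 11475+9900+27·25·33=43650; k=4: 10608+0+27·12·33=21300 → min 21300 | T₃..T₆: k=3: 0+4176+17·25·6=6726; k=4: 5100+2376+17·12·6=8700; k=5: 11832+0+17·33·6=15198 → min 6726.
Length 5: T₁..T₅: k=1: 0+21300+5·27·33=25755; k=2: 2295+11832+5·17·33=16932; k=3: 4420+9900+5·25·33=18445; k=4: 5920+0+5·12·33=7900 → min 7900 | T₂..T₆: k=2: 0+6726+27·17·6=9480; k=3: 11475+4176+27·25·6=19701; k=4: 10608+2376+27·12·6=14928; k=5: 21300+0+27·33·6=26646 → min 9480.
Length 6: T₁..T₆: k=1: 0+9480+5·27·6=10290; k=2: 2295+6726+5·17·6=9531; k=3: 4420+4176+5·25·6=9346; k=4: 5920+2376+5·12·6=8656; k=5: 7900+0+5·33·6=8890 → min 8656.
Optimal order: ((((T₁T₂)T₃)T₄)(T₅T₆)) with cost 8656.

8656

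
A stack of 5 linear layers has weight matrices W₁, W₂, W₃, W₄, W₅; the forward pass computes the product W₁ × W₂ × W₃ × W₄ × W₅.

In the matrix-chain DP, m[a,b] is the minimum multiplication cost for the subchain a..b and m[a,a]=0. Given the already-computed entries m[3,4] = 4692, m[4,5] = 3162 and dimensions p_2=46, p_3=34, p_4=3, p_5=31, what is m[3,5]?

8970

m[3,5] = min over k∈[3,4] of m[3,k]+m[k+1,5]+p_{2}·p_k·p_{5}.
k=3: 0 + 3162 + 46·34·31 = 51646; k=4: 4692 + 0 + 46·3·31 = 8970.
Minimum: 8970 at k=4.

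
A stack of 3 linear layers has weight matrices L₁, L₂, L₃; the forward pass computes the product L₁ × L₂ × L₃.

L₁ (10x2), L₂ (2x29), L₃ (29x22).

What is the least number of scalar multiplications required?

1716

Order (L₁ × (L₂ × L₃)): (L₂ × L₃): 2×29 by 29×22 → 2×22, cost 2·29·22 = 1276; (L₁ × (L₂ × L₃)): 10×2 by 2×22 → 10×22, cost 10·2·22 = 440; cumulative 1716. Total 1716.
Order ((L₁ × L₂) × L₃): (L₁ × L₂): 10×2 by 2×29 → 10×29, cost 10·2·29 = 580; ((L₁ × L₂) × L₃): 10×29 by 29×22 → 10×22, cost 10·29·22 = 6380; cumulative 6960. Total 6960.
Minimum: 1716.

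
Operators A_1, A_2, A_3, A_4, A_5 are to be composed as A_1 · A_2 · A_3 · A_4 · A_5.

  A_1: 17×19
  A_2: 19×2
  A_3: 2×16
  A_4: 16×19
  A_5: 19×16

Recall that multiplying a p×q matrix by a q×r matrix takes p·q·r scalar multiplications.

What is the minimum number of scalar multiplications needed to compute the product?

2406

Adjacent pairs: A_1A_2 = 17·19·2 = 646; A_2A_3 = 19·2·16 = 608; A_3A_4 = 2·16·19 = 608; A_4A_5 = 16·19·16 = 4864.
Length 3: A_1..A_3: k=1: 0+608+17·19·16=5776; k=2: 646+0+17·2·16=1190 → min 1190 | A_2..A_4: k=2: 0+608+19·2·19=1330; k=3: 608+0+19·16·19=6384 → min 1330 | A_3..A_5: k=3: 0+4864+2·16·16=5376; k=4: 608+0+2·19·16=1216 → min 1216.
Length 4: A_1..A_4: k=1: 0+1330+17·19·19=7467; k=2: 646+608+17·2·19=1900; k=3: 1190+0+17·16·19=6358 → min 1900 | A_2..A_5: k=2: 0+1216+19·2·16=1824; k=3: 608+4864+19·16·16=10336; k=4: 1330+0+19·19·16=7106 → min 1824.
Length 5: A_1..A_5: k=1: 0+1824+17·19·16=6992; k=2: 646+1216+17·2·16=2406; k=3: 1190+4864+17·16·16=10406; k=4: 1900+0+17·19·16=7068 → min 2406.
Optimal order: ((A_1 · A_2) · ((A_3 · A_4) · A_5)) with cost 2406.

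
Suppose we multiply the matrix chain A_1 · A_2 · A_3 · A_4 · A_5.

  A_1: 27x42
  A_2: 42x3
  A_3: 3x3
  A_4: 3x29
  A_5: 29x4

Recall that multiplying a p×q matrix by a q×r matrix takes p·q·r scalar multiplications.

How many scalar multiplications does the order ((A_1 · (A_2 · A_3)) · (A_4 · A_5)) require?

(A_2 · A_3): 42×3 by 3×3 → 42×3, cost 42·3·3 = 378
(A_1 · (A_2 · A_3)): 27×42 by 42×3 → 27×3, cost 27·42·3 = 3402; cumulative 3780
(A_4 · A_5): 3×29 by 29×4 → 3×4, cost 3·29·4 = 348
((A_1 · (A_2 · A_3)) · (A_4 · A_5)): 27×3 by 3×4 → 27×4, cost 27·3·4 = 324; cumulative 4452
Total: 4452 scalar multiplications.

4452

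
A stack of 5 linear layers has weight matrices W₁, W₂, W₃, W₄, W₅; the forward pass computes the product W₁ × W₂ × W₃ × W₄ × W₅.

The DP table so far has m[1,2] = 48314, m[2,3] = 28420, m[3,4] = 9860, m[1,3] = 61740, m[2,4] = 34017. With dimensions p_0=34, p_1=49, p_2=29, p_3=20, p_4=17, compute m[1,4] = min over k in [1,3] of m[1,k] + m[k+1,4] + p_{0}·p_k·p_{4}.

m[1,4] = min over k∈[1,3] of m[1,k]+m[k+1,4]+p_{0}·p_k·p_{4}.
k=1: 0 + 34017 + 34·49·17 = 62339; k=2: 48314 + 9860 + 34·29·17 = 74936; k=3: 61740 + 0 + 34·20·17 = 73300.
Minimum: 62339 at k=1.

62339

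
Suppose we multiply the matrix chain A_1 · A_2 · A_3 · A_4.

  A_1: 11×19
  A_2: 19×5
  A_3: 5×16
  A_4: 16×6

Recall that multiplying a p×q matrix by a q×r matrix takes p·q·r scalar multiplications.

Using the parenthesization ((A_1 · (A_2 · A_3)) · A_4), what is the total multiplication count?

(A_2 · A_3): 19×5 by 5×16 → 19×16, cost 19·5·16 = 1520
(A_1 · (A_2 · A_3)): 11×19 by 19×16 → 11×16, cost 11·19·16 = 3344; cumulative 4864
((A_1 · (A_2 · A_3)) · A_4): 11×16 by 16×6 → 11×6, cost 11·16·6 = 1056; cumulative 5920
Total: 5920 scalar multiplications.

5920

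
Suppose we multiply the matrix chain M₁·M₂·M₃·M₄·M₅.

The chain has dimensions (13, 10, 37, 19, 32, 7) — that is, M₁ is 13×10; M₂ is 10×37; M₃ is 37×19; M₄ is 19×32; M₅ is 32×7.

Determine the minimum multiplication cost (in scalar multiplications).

Adjacent pairs: M₁M₂ = 13·10·37 = 4810; M₂M₃ = 10·37·19 = 7030; M₃M₄ = 37·19·32 = 22496; M₄M₅ = 19·32·7 = 4256.
Length 3: M₁..M₃: k=1: 0+7030+13·10·19=9500; k=2: 4810+0+13·37·19=13949 → min 9500 | M₂..M₄: k=2: 0+22496+10·37·32=34336; k=3: 7030+0+10·19·32=13110 → min 13110 | M₃..M₅: k=3: 0+4256+37·19·7=9177; k=4: 22496+0+37·32·7=30784 → min 9177.
Length 4: M₁..M₄: k=1: 0+13110+13·10·32=17270; k=2: 4810+22496+13·37·32=42698; k=3: 9500+0+13·19·32=17404 → min 17270 | M₂..M₅: k=2: 0+9177+10·37·7=11767; k=3: 7030+4256+10·19·7=12616; k=4: 13110+0+10·32·7=15350 → min 11767.
Length 5: M₁..M₅: k=1: 0+11767+13·10·7=12677; k=2: 4810+9177+13·37·7=17354; k=3: 9500+4256+13·19·7=15485; k=4: 17270+0+13·32·7=20182 → min 12677.
Optimal order: (M₁·(M₂·(M₃·(M₄·M₅)))) with cost 12677.

12677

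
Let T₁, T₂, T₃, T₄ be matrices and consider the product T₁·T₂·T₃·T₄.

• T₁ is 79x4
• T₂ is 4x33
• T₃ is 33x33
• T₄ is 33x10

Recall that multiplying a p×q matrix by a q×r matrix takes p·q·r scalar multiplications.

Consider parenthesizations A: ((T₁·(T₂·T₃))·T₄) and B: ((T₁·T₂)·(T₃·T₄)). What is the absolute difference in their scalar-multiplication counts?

Order A = ((T₁·(T₂·T₃))·T₄): (T₂·T₃): 4×33 by 33×33 → 4×33, cost 4·33·33 = 4356; (T₁·(T₂·T₃)): 79×4 by 4×33 → 79×33, cost 79·4·33 = 10428; cumulative 14784; ((T₁·(T₂·T₃))·T₄): 79×33 by 33×10 → 79×10, cost 79·33·10 = 26070; cumulative 40854. Total 40854.
Order B = ((T₁·T₂)·(T₃·T₄)): (T₁·T₂): 79×4 by 4×33 → 79×33, cost 79·4·33 = 10428; (T₃·T₄): 33×33 by 33×10 → 33×10, cost 33·33·10 = 10890; ((T₁·T₂)·(T₃·T₄)): 79×33 by 33×10 → 79×10, cost 79·33·10 = 26070; cumulative 47388. Total 47388.
Difference: |40854 − 47388| = 6534.

6534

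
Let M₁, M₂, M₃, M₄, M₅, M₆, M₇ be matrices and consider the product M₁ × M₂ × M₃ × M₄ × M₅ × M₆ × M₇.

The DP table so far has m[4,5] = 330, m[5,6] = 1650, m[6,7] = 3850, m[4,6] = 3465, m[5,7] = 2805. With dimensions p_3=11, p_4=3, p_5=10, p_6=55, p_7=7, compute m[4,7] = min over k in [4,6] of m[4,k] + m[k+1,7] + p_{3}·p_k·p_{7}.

3036

m[4,7] = min over k∈[4,6] of m[4,k]+m[k+1,7]+p_{3}·p_k·p_{7}.
k=4: 0 + 2805 + 11·3·7 = 3036; k=5: 330 + 3850 + 11·10·7 = 4950; k=6: 3465 + 0 + 11·55·7 = 7700.
Minimum: 3036 at k=4.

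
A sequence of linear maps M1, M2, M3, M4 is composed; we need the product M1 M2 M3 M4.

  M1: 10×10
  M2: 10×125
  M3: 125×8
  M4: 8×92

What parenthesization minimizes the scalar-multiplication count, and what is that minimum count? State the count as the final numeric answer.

18160

Adjacent pairs: M1M2 = 10·10·125 = 12500; M2M3 = 10·125·8 = 10000; M3M4 = 125·8·92 = 92000.
Length 3: M1..M3: k=1: 0+10000+10·10·8=10800; k=2: 12500+0+10·125·8=22500 → min 10800 | M2..M4: k=2: 0+92000+10·125·92=207000; k=3: 10000+0+10·8·92=17360 → min 17360.
Length 4: M1..M4: k=1: 0+17360+10·10·92=26560; k=2: 12500+92000+10·125·92=219500; k=3: 10800+0+10·8·92=18160 → min 18160.
Optimal parenthesization: ((M1 (M2 M3)) M4) with cost 18160.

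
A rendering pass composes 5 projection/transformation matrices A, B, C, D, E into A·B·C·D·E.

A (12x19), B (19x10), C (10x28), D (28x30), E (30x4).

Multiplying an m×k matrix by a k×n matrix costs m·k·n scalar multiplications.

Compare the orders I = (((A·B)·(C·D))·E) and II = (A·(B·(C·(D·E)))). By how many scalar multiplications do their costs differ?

Order I = (((A·B)·(C·D))·E): (A·B): 12×19 by 19×10 → 12×10, cost 12·19·10 = 2280; (C·D): 10×28 by 28×30 → 10×30, cost 10·28·30 = 8400; ((A·B)·(C·D)): 12×10 by 10×30 → 12×30, cost 12·10·30 = 3600; cumulative 14280; (((A·B)·(C·D))·E): 12×30 by 30×4 → 12×4, cost 12·30·4 = 1440; cumulative 15720. Total 15720.
Order II = (A·(B·(C·(D·E)))): (D·E): 28×30 by 30×4 → 28×4, cost 28·30·4 = 3360; (C·(D·E)): 10×28 by 28×4 → 10×4, cost 10·28·4 = 1120; cumulative 4480; (B·(C·(D·E))): 19×10 by 10×4 → 19×4, cost 19·10·4 = 760; cumulative 5240; (A·(B·(C·(D·E)))): 12×19 by 19×4 → 12×4, cost 12·19·4 = 912; cumulative 6152. Total 6152.
Difference: |15720 − 6152| = 9568.

9568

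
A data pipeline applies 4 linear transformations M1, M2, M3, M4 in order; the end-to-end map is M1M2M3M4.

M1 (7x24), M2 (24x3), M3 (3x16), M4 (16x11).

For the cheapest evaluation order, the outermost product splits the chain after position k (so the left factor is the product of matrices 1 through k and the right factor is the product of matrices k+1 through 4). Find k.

Adjacent pairs: M1M2 = 7·24·3 = 504; M2M3 = 24·3·16 = 1152; M3M4 = 3·16·11 = 528.
Length 3: M1..M3: k=1: 0+1152+7·24·16=3840; k=2: 504+0+7·3·16=840 → min 840 | M2..M4: k=2: 0+528+24·3·11=1320; k=3: 1152+0+24·16·11=5376 → min 1320.
Top-level splits: k=1: (M1..M1)·(M2..M4) → 0+1320+7·24·11 = 3168; k=2: (M1..M2)·(M3..M4) → 504+528+7·3·11 = 1263; k=3: (M1..M3)·(M4..M4) → 840+0+7·16·11 = 2072.
Best split is after M2, i.e. k = 2.

2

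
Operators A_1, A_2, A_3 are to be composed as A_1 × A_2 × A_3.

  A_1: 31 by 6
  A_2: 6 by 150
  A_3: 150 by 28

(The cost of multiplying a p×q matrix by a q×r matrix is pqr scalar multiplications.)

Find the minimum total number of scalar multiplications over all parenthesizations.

Order (A_1 × (A_2 × A_3)): (A_2 × A_3): 6×150 by 150×28 → 6×28, cost 6·150·28 = 25200; (A_1 × (A_2 × A_3)): 31×6 by 6×28 → 31×28, cost 31·6·28 = 5208; cumulative 30408. Total 30408.
Order ((A_1 × A_2) × A_3): (A_1 × A_2): 31×6 by 6×150 → 31×150, cost 31·6·150 = 27900; ((A_1 × A_2) × A_3): 31×150 by 150×28 → 31×28, cost 31·150·28 = 130200; cumulative 158100. Total 158100.
Minimum: 30408.

30408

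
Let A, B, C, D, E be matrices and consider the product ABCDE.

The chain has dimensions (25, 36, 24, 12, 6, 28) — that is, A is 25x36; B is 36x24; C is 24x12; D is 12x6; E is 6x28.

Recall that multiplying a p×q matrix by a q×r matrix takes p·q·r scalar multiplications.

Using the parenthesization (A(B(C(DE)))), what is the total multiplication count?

59472

(DE): 12×6 by 6×28 → 12×28, cost 12·6·28 = 2016
(C(DE)): 24×12 by 12×28 → 24×28, cost 24·12·28 = 8064; cumulative 10080
(B(C(DE))): 36×24 by 24×28 → 36×28, cost 36·24·28 = 24192; cumulative 34272
(A(B(C(DE)))): 25×36 by 36×28 → 25×28, cost 25·36·28 = 25200; cumulative 59472
Total: 59472 scalar multiplications.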